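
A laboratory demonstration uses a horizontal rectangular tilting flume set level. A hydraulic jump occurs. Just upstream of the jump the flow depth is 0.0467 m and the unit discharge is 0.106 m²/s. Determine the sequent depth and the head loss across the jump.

V₁ = q/y₁ = 0.106/0.0467 = 2.27 m/s. Fr₁ = V₁/√(g·y₁) = 2.27/√(9.81×0.0467) = 3.35.
From the momentum equation for a rectangular channel, y₂/y₁ = ½[√(1 + 8Fr₁²) − 1] = ½[√90.97 − 1] = 4.27.
y₂ = 4.27 × 0.0467 = 0.199 m.
V₂ = q/y₂ = 0.106/0.199 = 0.532 m/s. E₁ = y₁ + V₁²/2g = 0.309 m; E₂ = y₂ + V₂²/2g = 0.214 m. ΔE = E₁ − E₂ = 0.0955 m.

y₂ = 0.199 m; ΔE = 0.0955 m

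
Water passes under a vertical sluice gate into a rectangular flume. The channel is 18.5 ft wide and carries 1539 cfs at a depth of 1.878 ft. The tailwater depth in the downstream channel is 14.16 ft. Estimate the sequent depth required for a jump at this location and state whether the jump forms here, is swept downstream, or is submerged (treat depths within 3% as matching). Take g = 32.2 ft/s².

y₂ = 14.22 ft; the jump forms here

q = Q/b = 1539/18.5 = 83.19 ft²/s; V₁ = q/y₁ = 44.30 ft/s. Fr₁ = V₁/√(g·y₁) = 5.696.
Conjugate-depth relation: y₂/y₁ = ½[√(1 + 8Fr₁²) − 1] = ½[√260.59 − 1] = 7.571.
y₂ = 7.571 × 1.878 = 14.22 ft.
Tailwater y_tw = 14.16 ft: y_tw ≈ y₂, so the jump forms here.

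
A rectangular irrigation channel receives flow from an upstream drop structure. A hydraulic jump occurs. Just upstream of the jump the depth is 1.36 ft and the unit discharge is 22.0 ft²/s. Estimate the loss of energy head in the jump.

V₁ = q/y₁ = 22.0/1.36 = 16.2 ft/s. Fr₁ = V₁/√(g·y₁) = 16.2/√(32.2×1.36) = 2.44.
Conjugate-depth relation: y₂/y₁ = ½[√(1 + 8Fr₁²) − 1] = ½[√48.80 − 1] = 2.99.
y₂ = 2.99 × 1.36 = 4.07 ft.
Head loss: ΔE = (y₂ − y₁)³/(4y₁y₂) = (4.07 − 1.36)³/(4×1.36×4.07) = 19.9/22.1 = 0.899 ft.

ΔE = 0.899 ft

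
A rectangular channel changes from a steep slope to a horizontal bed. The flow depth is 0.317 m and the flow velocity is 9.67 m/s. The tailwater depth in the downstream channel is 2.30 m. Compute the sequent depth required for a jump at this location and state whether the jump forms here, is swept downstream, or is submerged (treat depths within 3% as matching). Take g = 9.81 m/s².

Fr₁ = V₁/√(g·y₁) = 9.67/√(9.81×0.317) = 5.48.
From the momentum equation for a rectangular channel, y₂/y₁ = ½[√(1 + 8Fr₁²) − 1] = ½[√241.6 − 1] = 7.27.
y₂ = 7.27 × 0.317 = 2.30 m.
Tailwater y_tw = 2.30 m: y_tw ≈ y₂, so the jump forms here.

y₂ = 2.30 m; the jump forms here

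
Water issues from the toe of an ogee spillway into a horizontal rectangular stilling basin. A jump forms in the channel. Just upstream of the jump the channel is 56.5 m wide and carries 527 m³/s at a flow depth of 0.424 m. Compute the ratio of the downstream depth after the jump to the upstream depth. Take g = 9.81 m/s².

q = Q/b = 527/56.5 = 9.33 m²/s; V₁ = q/y₁ = 22.0 m/s. Fr₁ = V₁/√(g·y₁) = 10.8.
From the momentum equation for a rectangular channel, y₂/y₁ = ½[√(1 + 8Fr₁²) − 1] = ½[√931.8 − 1] = 14.8.

y₂/y₁ = 14.8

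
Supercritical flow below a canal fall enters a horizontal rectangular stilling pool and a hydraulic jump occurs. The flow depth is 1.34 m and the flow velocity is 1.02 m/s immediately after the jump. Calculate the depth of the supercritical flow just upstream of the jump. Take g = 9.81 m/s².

y₁ = 0.186 m

Fr₂ = V₂/√(g·y₂) = 1.02/√(9.81×1.34) = 0.281.
Applying the sequent-depth relation in reverse, y₁/y₂ = ½[√(1 + 8Fr₂²) − 1] = ½[√1.633 − 1] = 0.139.
y₁ = 0.139 × 1.34 = 0.186 m.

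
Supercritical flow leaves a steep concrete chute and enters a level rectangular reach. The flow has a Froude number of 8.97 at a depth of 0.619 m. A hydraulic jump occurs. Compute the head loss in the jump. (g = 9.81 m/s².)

Fr₁ = 8.97 (given).
Bélanger equation: y₂/y₁ = ½[√(1 + 8Fr₁²) − 1] = ½[√644.7 − 1] = 12.2.
y₂ = 12.2 × 0.619 = 7.55 m.
V₁ = Fr₁·√(g·y₁) = 8.97×√(9.81×0.619) = 22.1 m/s; q = V₁·y₁ = 13.7 m²/s. V₂ = q/y₂ = 13.7/7.55 = 1.81 m/s. E₁ = y₁ + V₁²/2g = 25.5 m; E₂ = y₂ + V₂²/2g = 7.72 m. ΔE = E₁ − E₂ = 17.8 m.

ΔE = 17.8 m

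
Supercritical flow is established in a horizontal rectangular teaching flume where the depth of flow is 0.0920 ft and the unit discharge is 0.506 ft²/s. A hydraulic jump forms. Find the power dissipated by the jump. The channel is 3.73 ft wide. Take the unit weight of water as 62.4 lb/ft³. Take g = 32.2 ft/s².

V₁ = q/y₁ = 0.506/0.0920 = 5.50 ft/s. Fr₁ = V₁/√(g·y₁) = 5.50/√(32.2×0.0920) = 3.20.
Sequent-depth ratio: y₂/y₁ = ½[√(1 + 8Fr₁²) − 1] = ½[√82.69 − 1] = 4.05.
y₂ = 4.05 × 0.0920 = 0.372 ft.
V₂ = q/y₂ = 0.506/0.372 = 1.36 ft/s. E₁ = y₁ + V₁²/2g = 0.562 ft; E₂ = y₂ + V₂²/2g = 0.401 ft. ΔE = E₁ − E₂ = 0.161 ft.
Q = q·b = 0.506 × 3.73 = 1.89 cfs. P = γ·Q·ΔE/550 = 62.4 × 1.89 × 0.161 / 550 = 0.0344 hp.

P = 0.0344 hp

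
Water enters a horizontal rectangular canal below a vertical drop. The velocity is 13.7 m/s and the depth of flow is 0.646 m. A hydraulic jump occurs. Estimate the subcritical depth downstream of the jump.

Fr₁ = V₁/√(g·y₁) = 13.7/√(9.81×0.646) = 5.44.
Conjugate-depth relation: y₂/y₁ = ½[√(1 + 8Fr₁²) − 1] = ½[√237.9 − 1] = 7.21.
y₂ = 7.21 × 0.646 = 4.66 m.

y₂ = 4.66 m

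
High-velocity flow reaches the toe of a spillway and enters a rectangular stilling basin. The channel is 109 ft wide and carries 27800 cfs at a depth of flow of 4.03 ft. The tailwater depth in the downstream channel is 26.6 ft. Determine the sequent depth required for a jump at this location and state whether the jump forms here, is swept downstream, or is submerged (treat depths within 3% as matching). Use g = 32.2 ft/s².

y₂ = 29.7 ft; the jump is swept downstream

q = Q/b = 27800/109 = 255 ft²/s; V₁ = q/y₁ = 63.3 ft/s. Fr₁ = V₁/√(g·y₁) = 5.56.
Sequent-depth ratio: y₂/y₁ = ½[√(1 + 8Fr₁²) − 1] = ½[√247.9 − 1] = 7.37.
y₂ = 7.37 × 4.03 = 29.7 ft.
Tailwater y_tw = 26.6 ft: y_tw < y₂, so the jump is swept downstream.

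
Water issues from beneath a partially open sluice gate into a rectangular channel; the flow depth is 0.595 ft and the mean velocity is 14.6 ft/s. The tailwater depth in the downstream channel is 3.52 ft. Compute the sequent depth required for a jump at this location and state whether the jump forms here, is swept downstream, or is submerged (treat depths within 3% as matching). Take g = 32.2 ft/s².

Fr₁ = V₁/√(g·y₁) = 14.6/√(32.2×0.595) = 3.34.
From the momentum equation for a rectangular channel, y₂/y₁ = ½[√(1 + 8Fr₁²) − 1] = ½[√90.01 − 1] = 4.24.
y₂ = 4.24 × 0.595 = 2.52 ft.
Tailwater y_tw = 3.52 ft: y_tw > y₂, so the jump is submerged.

y₂ = 2.52 ft; the jump is submerged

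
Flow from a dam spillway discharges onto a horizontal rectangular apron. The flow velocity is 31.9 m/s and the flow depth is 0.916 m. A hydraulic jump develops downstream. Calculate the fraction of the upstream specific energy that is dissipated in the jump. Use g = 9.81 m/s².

Fr₁ = V₁/√(g·y₁) = 31.9/√(9.81×0.916) = 10.6.
By Bélanger, y₂/y₁ = ½[√(1 + 8Fr₁²) − 1] = ½[√907.0 − 1] = 14.6.
y₂ = 14.6 × 0.916 = 13.3 m.
E₁ = y₁ + V₁²/2g = 52.8 m. ΔE = (y₂ − y₁)³/(4y₁y₂) = 39.2 m. ΔE/E₁ = 39.2/52.8 = 0.743.

ΔE/E₁ = 0.743 (74.3%)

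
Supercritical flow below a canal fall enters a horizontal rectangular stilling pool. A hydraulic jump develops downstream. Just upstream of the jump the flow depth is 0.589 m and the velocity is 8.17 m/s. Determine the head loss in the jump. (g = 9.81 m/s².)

Fr₁ = V₁/√(g·y₁) = 8.17/√(9.81×0.589) = 3.40.
Bélanger equation: y₂/y₁ = ½[√(1 + 8Fr₁²) − 1] = ½[√93.42 − 1] = 4.33.
y₂ = 4.33 × 0.589 = 2.55 m.
Head loss: ΔE = (y₂ − y₁)³/(4y₁y₂) = (2.55 − 0.589)³/(4×0.589×2.55) = 7.56/6.01 = 1.26 m.

ΔE = 1.26 m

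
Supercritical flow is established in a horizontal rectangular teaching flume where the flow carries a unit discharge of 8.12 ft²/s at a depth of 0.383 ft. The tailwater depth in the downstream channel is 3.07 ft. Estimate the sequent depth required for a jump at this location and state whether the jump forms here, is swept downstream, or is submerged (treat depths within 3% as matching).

y₂ = 3.08 ft; the jump forms here

V₁ = q/y₁ = 8.12/0.383 = 21.2 ft/s. Fr₁ = V₁/√(g·y₁) = 21.2/√(32.2×0.383) = 6.04.
By Bélanger, y₂/y₁ = ½[√(1 + 8Fr₁²) − 1] = ½[√292.6 − 1] = 8.05.
y₂ = 8.05 × 0.383 = 3.08 ft.
Tailwater y_tw = 3.07 ft: y_tw ≈ y₂, so the jump forms here.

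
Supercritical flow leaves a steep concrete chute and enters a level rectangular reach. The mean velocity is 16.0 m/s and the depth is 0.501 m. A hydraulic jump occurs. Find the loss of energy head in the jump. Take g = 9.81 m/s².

Fr₁ = V₁/√(g·y₁) = 16.0/√(9.81×0.501) = 7.22.
From the momentum equation for a rectangular channel, y₂/y₁ = ½[√(1 + 8Fr₁²) − 1] = ½[√417.7 − 1] = 9.72.
y₂ = 9.72 × 0.501 = 4.87 m.
q = V₁·y₁ = 16.0 × 0.501 = 8.02 m²/s. V₂ = q/y₂ = 8.02/4.87 = 1.65 m/s. E₁ = y₁ + V₁²/2g = 13.5 m; E₂ = y₂ + V₂²/2g = 5.01 m. ΔE = E₁ − E₂ = 8.54 m.

ΔE = 8.54 m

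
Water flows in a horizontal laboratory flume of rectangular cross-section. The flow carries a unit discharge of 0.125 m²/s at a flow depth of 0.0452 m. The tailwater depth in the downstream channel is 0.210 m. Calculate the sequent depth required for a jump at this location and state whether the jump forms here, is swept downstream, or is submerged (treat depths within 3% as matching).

y₂ = 0.244 m; the jump is swept downstream

V₁ = q/y₁ = 0.125/0.0452 = 2.77 m/s. Fr₁ = V₁/√(g·y₁) = 2.77/√(9.81×0.0452) = 4.15.
By Bélanger, y₂/y₁ = ½[√(1 + 8Fr₁²) − 1] = ½[√139.0 − 1] = 5.39.
y₂ = 5.39 × 0.0452 = 0.244 m.
Tailwater y_tw = 0.210 m: y_tw < y₂, so the jump is swept downstream.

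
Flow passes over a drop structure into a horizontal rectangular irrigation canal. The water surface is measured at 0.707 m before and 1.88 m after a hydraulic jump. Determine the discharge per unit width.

For a rectangular channel the momentum equation gives q² = ½·g·y₁·y₂·(y₁ + y₂) = ½×9.81×0.707×1.88×2.59 = 16.9.
q = √16.9 = 4.11 m²/s.

q = 4.11 m²/s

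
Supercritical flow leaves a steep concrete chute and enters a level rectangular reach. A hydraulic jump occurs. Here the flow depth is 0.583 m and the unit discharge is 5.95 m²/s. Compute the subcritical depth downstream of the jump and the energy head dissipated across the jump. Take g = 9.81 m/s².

y₂ = 3.24 m; ΔE = 2.48 m

V₁ = q/y₁ = 5.95/0.583 = 10.2 m/s. Fr₁ = V₁/√(g·y₁) = 10.2/√(9.81×0.583) = 4.27.
Conjugate-depth relation: y₂/y₁ = ½[√(1 + 8Fr₁²) − 1] = ½[√146.7 − 1] = 5.56.
y₂ = 5.56 × 0.583 = 3.24 m.
Head loss: ΔE = (y₂ − y₁)³/(4y₁y₂) = (3.24 − 0.583)³/(4×0.583×3.24) = 18.7/7.55 = 2.48 m.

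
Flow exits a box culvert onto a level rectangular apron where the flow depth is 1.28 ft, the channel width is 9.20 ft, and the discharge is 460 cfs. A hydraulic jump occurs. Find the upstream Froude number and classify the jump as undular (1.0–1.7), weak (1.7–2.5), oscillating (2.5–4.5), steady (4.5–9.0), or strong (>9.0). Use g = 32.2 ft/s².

q = Q/b = 460/9.20 = 50.0 ft²/s; V₁ = q/y₁ = 39.1 ft/s. Fr₁ = V₁/√(g·y₁) = 6.08.
Fr₁ = 6.08 lies in the steady range.

Fr₁ = 6.08; steady jump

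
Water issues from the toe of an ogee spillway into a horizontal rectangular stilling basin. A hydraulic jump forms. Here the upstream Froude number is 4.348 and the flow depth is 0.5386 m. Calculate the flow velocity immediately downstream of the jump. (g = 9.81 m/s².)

Fr₁ = 4.348 (given).
Conjugate-depth relation: y₂/y₁ = ½[√(1 + 8Fr₁²) − 1] = ½[√152.24 − 1] = 5.669.
y₂ = 5.669 × 0.5386 = 3.053 m.
V₁ = Fr₁·√(g·y₁) = 4.348×√(9.81×0.5386) = 9.994 m/s; q = V₁·y₁ = 5.383 m²/s.
V₂ = q/y₂ = 5.383/3.053 = 1.763 m/s.

V₂ = 1.763 m/s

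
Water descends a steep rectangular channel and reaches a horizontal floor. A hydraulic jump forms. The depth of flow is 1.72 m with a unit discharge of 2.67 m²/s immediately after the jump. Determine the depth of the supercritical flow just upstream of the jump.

y₁ = 0.399 m

V₂ = q/y₂ = 2.67/1.72 = 1.55 m/s; Fr₂ = V₂/√(g·y₂) = 0.378.
From the momentum equation (using Fr₂), y₁/y₂ = ½[√(1 + 8Fr₂²) − 1] = ½[√2.143 − 1] = 0.232.
y₁ = 0.232 × 1.72 = 0.399 m.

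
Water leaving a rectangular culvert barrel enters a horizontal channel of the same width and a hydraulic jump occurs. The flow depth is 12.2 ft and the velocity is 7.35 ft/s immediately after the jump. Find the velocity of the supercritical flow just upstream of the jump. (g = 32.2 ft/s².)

Fr₂ = V₂/√(g·y₂) = 7.35/√(32.2×12.2) = 0.371.
Applying the sequent-depth relation in reverse, y₁/y₂ = ½[√(1 + 8Fr₂²) − 1] = ½[√2.100 − 1] = 0.225.
y₁ = 0.225 × 12.2 = 2.74 ft.
V₁ = q/y₁ = 89.7/2.74 = 32.7 ft/s.

V₁ = 32.7 ft/s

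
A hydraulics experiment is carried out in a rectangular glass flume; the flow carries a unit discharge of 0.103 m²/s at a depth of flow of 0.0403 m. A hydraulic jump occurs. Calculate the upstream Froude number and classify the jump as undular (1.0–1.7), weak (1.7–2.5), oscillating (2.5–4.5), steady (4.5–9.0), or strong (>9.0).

V₁ = q/y₁ = 0.103/0.0403 = 2.56 m/s. Fr₁ = V₁/√(g·y₁) = 2.56/√(9.81×0.0403) = 4.06.
Fr₁ = 4.06 lies in the oscillating range.

Fr₁ = 4.06; oscillating jump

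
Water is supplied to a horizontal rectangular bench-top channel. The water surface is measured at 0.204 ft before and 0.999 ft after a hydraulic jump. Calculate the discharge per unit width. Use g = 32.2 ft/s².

q = 1.99 ft²/s

For a rectangular channel the momentum equation gives q² = ½·g·y₁·y₂·(y₁ + y₂) = ½×32.2×0.204×0.999×1.20 = 3.95.
q = √3.95 = 1.99 ft²/s.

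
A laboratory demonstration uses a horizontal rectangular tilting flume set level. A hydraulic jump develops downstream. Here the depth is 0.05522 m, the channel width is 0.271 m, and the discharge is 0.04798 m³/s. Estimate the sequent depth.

y₂ = 0.3137 m

q = Q/b = 0.04798/0.271 = 0.1770 m²/s; V₁ = q/y₁ = 3.206 m/s. Fr₁ = V₁/√(g·y₁) = 4.356.
Bélanger equation: y₂/y₁ = ½[√(1 + 8Fr₁²) − 1] = ½[√152.81 − 1] = 5.681.
y₂ = 5.681 × 0.05522 = 0.3137 m.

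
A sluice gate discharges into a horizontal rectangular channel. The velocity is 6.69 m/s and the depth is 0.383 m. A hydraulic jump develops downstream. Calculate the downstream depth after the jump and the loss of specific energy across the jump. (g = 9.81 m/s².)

y₂ = 1.69 m; ΔE = 0.859 m

Fr₁ = V₁/√(g·y₁) = 6.69/√(9.81×0.383) = 3.45.
Conjugate-depth relation: y₂/y₁ = ½[√(1 + 8Fr₁²) − 1] = ½[√96.30 − 1] = 4.41.
y₂ = 4.41 × 0.383 = 1.69 m.
q = V₁·y₁ = 6.69 × 0.383 = 2.56 m²/s. V₂ = q/y₂ = 2.56/1.69 = 1.52 m/s. E₁ = y₁ + V₁²/2g = 2.66 m; E₂ = y₂ + V₂²/2g = 1.81 m. ΔE = E₁ − E₂ = 0.859 m.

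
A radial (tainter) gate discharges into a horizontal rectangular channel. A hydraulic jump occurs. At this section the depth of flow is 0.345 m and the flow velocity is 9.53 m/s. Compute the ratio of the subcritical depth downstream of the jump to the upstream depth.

y₂/y₁ = 6.84

Fr₁ = V₁/√(g·y₁) = 9.53/√(9.81×0.345) = 5.18.
By Bélanger, y₂/y₁ = ½[√(1 + 8Fr₁²) − 1] = ½[√215.7 − 1] = 6.84.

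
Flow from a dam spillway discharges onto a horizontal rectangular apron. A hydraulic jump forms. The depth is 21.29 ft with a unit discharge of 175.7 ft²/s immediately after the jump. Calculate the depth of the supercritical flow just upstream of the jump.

y₁ = 3.616 ft

V₂ = q/y₂ = 175.7/21.29 = 8.253 ft/s; Fr₂ = V₂/√(g·y₂) = 0.3152.
Since the conjugate-depth ratio holds either way, y₁/y₂ = ½[√(1 + 8Fr₂²) − 1] = ½[√1.7948 − 1] = 0.1698.
y₁ = 0.1698 × 21.29 = 3.616 ft.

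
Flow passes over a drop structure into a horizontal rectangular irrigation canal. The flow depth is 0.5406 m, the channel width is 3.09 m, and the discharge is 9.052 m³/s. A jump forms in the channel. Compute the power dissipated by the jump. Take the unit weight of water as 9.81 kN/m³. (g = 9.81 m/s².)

P = 27.18 kW

q = Q/b = 9.052/3.09 = 2.929 m²/s; V₁ = q/y₁ = 5.419 m/s. Fr₁ = V₁/√(g·y₁) = 2.353.
Bélanger equation: y₂/y₁ = ½[√(1 + 8Fr₁²) − 1] = ½[√45.296 − 1] = 2.865.
y₂ = 2.865 × 0.5406 = 1.549 m.
V₂ = q/y₂ = 2.929/1.549 = 1.891 m/s. E₁ = y₁ + V₁²/2g = 2.037 m; E₂ = y₂ + V₂²/2g = 1.731 m. ΔE = E₁ − E₂ = 0.3060 m.
P = γ·Q·ΔE = 9.81 × 9.052 × 0.3060 = 27.18 kW.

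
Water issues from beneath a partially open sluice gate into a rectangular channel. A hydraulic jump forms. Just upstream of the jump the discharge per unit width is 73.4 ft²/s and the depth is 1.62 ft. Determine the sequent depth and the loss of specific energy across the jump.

y₂ = 13.6 ft; ΔE = 19.5 ft

V₁ = q/y₁ = 73.4/1.62 = 45.3 ft/s. Fr₁ = V₁/√(g·y₁) = 45.3/√(32.2×1.62) = 6.27.
By Bélanger, y₂/y₁ = ½[√(1 + 8Fr₁²) − 1] = ½[√315.8 − 1] = 8.39.
y₂ = 8.39 × 1.62 = 13.6 ft.
V₂ = q/y₂ = 73.4/13.6 = 5.40 ft/s. E₁ = y₁ + V₁²/2g = 33.5 ft; E₂ = y₂ + V₂²/2g = 14.0 ft. ΔE = E₁ − E₂ = 19.5 ft.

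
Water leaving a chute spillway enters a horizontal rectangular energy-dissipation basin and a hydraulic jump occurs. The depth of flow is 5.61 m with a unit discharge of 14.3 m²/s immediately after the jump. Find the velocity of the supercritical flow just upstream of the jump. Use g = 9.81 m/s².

V₂ = q/y₂ = 14.3/5.61 = 2.55 m/s; Fr₂ = V₂/√(g·y₂) = 0.344.
Since the conjugate-depth ratio holds either way, y₁/y₂ = ½[√(1 + 8Fr₂²) − 1] = ½[√1.945 − 1] = 0.197.
y₁ = 0.197 × 5.61 = 1.11 m.
V₁ = q/y₁ = 14.3/1.11 = 12.9 m/s.

V₁ = 12.9 m/s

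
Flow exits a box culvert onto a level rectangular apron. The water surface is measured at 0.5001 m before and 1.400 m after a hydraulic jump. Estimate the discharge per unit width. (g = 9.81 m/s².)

q = 2.554 m²/s

For a rectangular channel the momentum equation gives q² = ½·g·y₁·y₂·(y₁ + y₂) = ½×9.81×0.5001×1.400×1.900 = 6.525.
q = √6.525 = 2.554 m²/s.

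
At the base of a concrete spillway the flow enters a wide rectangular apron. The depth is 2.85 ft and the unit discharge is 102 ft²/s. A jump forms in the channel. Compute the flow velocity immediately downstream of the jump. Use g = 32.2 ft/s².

V₁ = q/y₁ = 102/2.85 = 35.8 ft/s. Fr₁ = V₁/√(g·y₁) = 35.8/√(32.2×2.85) = 3.74.
By Bélanger, y₂/y₁ = ½[√(1 + 8Fr₁²) − 1] = ½[√112.7 − 1] = 4.81.
y₂ = 4.81 × 2.85 = 13.7 ft.
V₂ = q/y₂ = 102/13.7 = 7.45 ft/s.

V₂ = 7.45 ft/s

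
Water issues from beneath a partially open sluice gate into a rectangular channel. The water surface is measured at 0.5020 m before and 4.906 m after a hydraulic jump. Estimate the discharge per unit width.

q = 8.083 m²/s

For a rectangular channel the momentum equation gives q² = ½·g·y₁·y₂·(y₁ + y₂) = ½×9.81×0.5020×4.906×5.408 = 65.33.
q = √65.33 = 8.083 m²/s.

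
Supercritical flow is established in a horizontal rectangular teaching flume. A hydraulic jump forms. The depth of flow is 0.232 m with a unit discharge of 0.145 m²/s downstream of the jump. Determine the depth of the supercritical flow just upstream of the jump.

y₁ = 0.0627 m

V₂ = q/y₂ = 0.145/0.232 = 0.625 m/s; Fr₂ = V₂/√(g·y₂) = 0.414.
Since the conjugate-depth ratio holds either way, y₁/y₂ = ½[√(1 + 8Fr₂²) − 1] = ½[√2.373 − 1] = 0.270.
y₁ = 0.270 × 0.232 = 0.0627 m.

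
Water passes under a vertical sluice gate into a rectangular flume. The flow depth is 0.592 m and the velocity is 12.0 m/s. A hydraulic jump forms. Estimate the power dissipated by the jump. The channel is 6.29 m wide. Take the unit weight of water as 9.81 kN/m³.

Fr₁ = V₁/√(g·y₁) = 12.0/√(9.81×0.592) = 4.98.
Conjugate-depth relation: y₂/y₁ = ½[√(1 + 8Fr₁²) − 1] = ½[√199.4 − 1] = 6.56.
y₂ = 6.56 × 0.592 = 3.88 m.
q = V₁·y₁ = 12.0 × 0.592 = 7.10 m²/s. V₂ = q/y₂ = 7.10/3.88 = 1.83 m/s. E₁ = y₁ + V₁²/2g = 7.93 m; E₂ = y₂ + V₂²/2g = 4.05 m. ΔE = E₁ − E₂ = 3.88 m.
Q = q·b = 7.10 × 6.29 = 44.7 m³/s. P = γ·Q·ΔE = 9.81 × 44.7 × 3.88 = 1700 kW.

P = 1700 kW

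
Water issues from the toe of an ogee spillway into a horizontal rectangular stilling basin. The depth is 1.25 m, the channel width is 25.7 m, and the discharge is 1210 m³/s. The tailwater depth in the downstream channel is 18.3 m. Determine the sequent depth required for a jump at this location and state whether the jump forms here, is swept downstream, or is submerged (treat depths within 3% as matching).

q = Q/b = 1210/25.7 = 47.1 m²/s; V₁ = q/y₁ = 37.7 m/s. Fr₁ = V₁/√(g·y₁) = 10.8.
Bélanger equation: y₂/y₁ = ½[√(1 + 8Fr₁²) − 1] = ½[√926.5 − 1] = 14.7.
y₂ = 14.7 × 1.25 = 18.4 m.
Tailwater y_tw = 18.3 m: y_tw ≈ y₂, so the jump forms here.

y₂ = 18.4 m; the jump forms here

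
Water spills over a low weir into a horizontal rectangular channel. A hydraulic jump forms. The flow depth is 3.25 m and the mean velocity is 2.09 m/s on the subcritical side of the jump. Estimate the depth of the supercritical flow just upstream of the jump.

Fr₂ = V₂/√(g·y₂) = 2.09/√(9.81×3.25) = 0.370.
Applying the sequent-depth relation in reverse, y₁/y₂ = ½[√(1 + 8Fr₂²) − 1] = ½[√2.096 − 1] = 0.224.
y₁ = 0.224 × 3.25 = 0.728 m.

y₁ = 0.728 m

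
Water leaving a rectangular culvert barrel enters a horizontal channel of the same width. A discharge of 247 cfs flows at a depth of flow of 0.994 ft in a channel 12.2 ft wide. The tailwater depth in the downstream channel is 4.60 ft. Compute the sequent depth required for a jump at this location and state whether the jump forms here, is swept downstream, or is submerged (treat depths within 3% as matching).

y₂ = 4.59 ft; the jump forms here

q = Q/b = 247/12.2 = 20.2 ft²/s; V₁ = q/y₁ = 20.4 ft/s. Fr₁ = V₁/√(g·y₁) = 3.60.
By Bélanger, y₂/y₁ = ½[√(1 + 8Fr₁²) − 1] = ½[√104.7 − 1] = 4.62.
y₂ = 4.62 × 0.994 = 4.59 ft.
Tailwater y_tw = 4.60 ft: y_tw ≈ y₂, so the jump forms here.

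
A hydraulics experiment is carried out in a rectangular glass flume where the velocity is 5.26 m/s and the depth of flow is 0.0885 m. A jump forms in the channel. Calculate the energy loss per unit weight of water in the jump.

Fr₁ = V₁/√(g·y₁) = 5.26/√(9.81×0.0885) = 5.65.
From the momentum equation for a rectangular channel, y₂/y₁ = ½[√(1 + 8Fr₁²) − 1] = ½[√255.9 − 1] = 7.50.
y₂ = 7.50 × 0.0885 = 0.664 m.
q = V₁·y₁ = 5.26 × 0.0885 = 0.466 m²/s. V₂ = q/y₂ = 0.466/0.664 = 0.701 m/s. E₁ = y₁ + V₁²/2g = 1.50 m; E₂ = y₂ + V₂²/2g = 0.689 m. ΔE = E₁ − E₂ = 0.810 m.

ΔE = 0.810 m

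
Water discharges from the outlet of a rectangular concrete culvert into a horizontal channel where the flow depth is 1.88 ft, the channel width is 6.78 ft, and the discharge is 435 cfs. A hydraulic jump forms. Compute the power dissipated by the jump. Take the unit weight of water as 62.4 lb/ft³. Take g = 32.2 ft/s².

P = 427 hp

q = Q/b = 435/6.78 = 64.2 ft²/s; V₁ = q/y₁ = 34.1 ft/s. Fr₁ = V₁/√(g·y₁) = 4.39.
Sequent-depth ratio: y₂/y₁ = ½[√(1 + 8Fr₁²) − 1] = ½[√154.9 − 1] = 5.72.
y₂ = 5.72 × 1.88 = 10.8 ft.
Head loss: ΔE = (y₂ − y₁)³/(4y₁y₂) = (10.8 − 1.88)³/(4×1.88×10.8) = 700/80.9 = 8.65 ft.
P = γ·Q·ΔE/550 = 62.4 × 435 × 8.65 / 550 = 427 hp.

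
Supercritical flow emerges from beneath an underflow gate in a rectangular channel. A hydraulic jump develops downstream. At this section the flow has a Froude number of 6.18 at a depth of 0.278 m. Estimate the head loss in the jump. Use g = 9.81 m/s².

Fr₁ = 6.18 (given).
Conjugate-depth relation: y₂/y₁ = ½[√(1 + 8Fr₁²) − 1] = ½[√306.5 − 1] = 8.25.
y₂ = 8.25 × 0.278 = 2.29 m.
V₁ = Fr₁·√(g·y₁) = 6.18×√(9.81×0.278) = 10.2 m/s; q = V₁·y₁ = 2.84 m²/s. V₂ = q/y₂ = 2.84/2.29 = 1.24 m/s. E₁ = y₁ + V₁²/2g = 5.59 m; E₂ = y₂ + V₂²/2g = 2.37 m. ΔE = E₁ − E₂ = 3.21 m.

ΔE = 3.21 m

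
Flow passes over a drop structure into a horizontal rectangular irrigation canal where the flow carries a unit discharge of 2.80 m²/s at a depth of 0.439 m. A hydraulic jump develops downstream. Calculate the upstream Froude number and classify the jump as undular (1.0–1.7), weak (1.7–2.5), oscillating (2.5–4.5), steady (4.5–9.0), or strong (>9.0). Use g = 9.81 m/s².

Fr₁ = 3.07; oscillating jump

V₁ = q/y₁ = 2.80/0.439 = 6.38 m/s. Fr₁ = V₁/√(g·y₁) = 6.38/√(9.81×0.439) = 3.07.
Fr₁ = 3.07 lies in the oscillating range.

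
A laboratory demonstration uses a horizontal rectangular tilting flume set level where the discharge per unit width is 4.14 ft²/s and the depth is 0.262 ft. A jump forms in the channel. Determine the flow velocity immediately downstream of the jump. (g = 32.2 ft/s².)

V₂ = 2.19 ft/s

V₁ = q/y₁ = 4.14/0.262 = 15.8 ft/s. Fr₁ = V₁/√(g·y₁) = 15.8/√(32.2×0.262) = 5.44.
By Bélanger, y₂/y₁ = ½[√(1 + 8Fr₁²) − 1] = ½[√237.8 − 1] = 7.21.
y₂ = 7.21 × 0.262 = 1.89 ft.
V₂ = q/y₂ = 4.14/1.89 = 2.19 ft/s.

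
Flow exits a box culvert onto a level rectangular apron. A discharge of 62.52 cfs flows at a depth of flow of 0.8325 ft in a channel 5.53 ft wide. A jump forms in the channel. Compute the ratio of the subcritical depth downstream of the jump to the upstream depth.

y₂/y₁ = 3.243

q = Q/b = 62.52/5.53 = 11.31 ft²/s; V₁ = q/y₁ = 13.58 ft/s. Fr₁ = V₁/√(g·y₁) = 2.623.
From the momentum equation for a rectangular channel, y₂/y₁ = ½[√(1 + 8Fr₁²) − 1] = ½[√56.039 − 1] = 3.243.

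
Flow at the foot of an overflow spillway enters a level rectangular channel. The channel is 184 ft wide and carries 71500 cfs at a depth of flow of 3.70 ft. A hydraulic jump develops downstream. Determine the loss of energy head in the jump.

ΔE = 125 ft

q = Q/b = 71500/184 = 389 ft²/s; V₁ = q/y₁ = 105 ft/s. Fr₁ = V₁/√(g·y₁) = 9.62.
From the momentum equation for a rectangular channel, y₂/y₁ = ½[√(1 + 8Fr₁²) − 1] = ½[√741.6 − 1] = 13.1.
y₂ = 13.1 × 3.70 = 48.5 ft.
V₂ = q/y₂ = 389/48.5 = 8.01 ft/s. E₁ = y₁ + V₁²/2g = 175 ft; E₂ = y₂ + V₂²/2g = 49.5 ft. ΔE = E₁ − E₂ = 125 ft.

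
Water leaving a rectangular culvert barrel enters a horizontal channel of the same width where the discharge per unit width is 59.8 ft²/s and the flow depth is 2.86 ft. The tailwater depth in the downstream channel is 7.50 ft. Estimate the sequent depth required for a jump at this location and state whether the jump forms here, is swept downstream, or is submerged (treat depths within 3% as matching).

V₁ = q/y₁ = 59.8/2.86 = 20.9 ft/s. Fr₁ = V₁/√(g·y₁) = 20.9/√(32.2×2.86) = 2.18.
Sequent-depth ratio: y₂/y₁ = ½[√(1 + 8Fr₁²) − 1] = ½[√38.98 − 1] = 2.62.
y₂ = 2.62 × 2.86 = 7.50 ft.
Tailwater y_tw = 7.50 ft: y_tw ≈ y₂, so the jump forms here.

y₂ = 7.50 ft; the jump forms here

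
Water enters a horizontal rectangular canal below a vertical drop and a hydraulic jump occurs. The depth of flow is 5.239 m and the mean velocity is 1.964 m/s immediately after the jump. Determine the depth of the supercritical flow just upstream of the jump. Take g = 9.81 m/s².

Fr₂ = V₂/√(g·y₂) = 1.964/√(9.81×5.239) = 0.2740.
Since the conjugate-depth ratio holds either way, y₁/y₂ = ½[√(1 + 8Fr₂²) − 1] = ½[√1.6004 − 1] = 0.1325.
y₁ = 0.1325 × 5.239 = 0.6944 m.

y₁ = 0.6944 m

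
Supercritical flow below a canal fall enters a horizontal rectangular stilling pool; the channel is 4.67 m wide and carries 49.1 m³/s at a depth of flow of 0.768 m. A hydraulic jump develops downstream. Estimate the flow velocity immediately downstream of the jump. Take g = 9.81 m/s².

V₂ = 2.08 m/s

q = Q/b = 49.1/4.67 = 10.5 m²/s; V₁ = q/y₁ = 13.7 m/s. Fr₁ = V₁/√(g·y₁) = 4.99.
From the momentum equation for a rectangular channel, y₂/y₁ = ½[√(1 + 8Fr₁²) − 1] = ½[√200.0 − 1] = 6.57.
y₂ = 6.57 × 0.768 = 5.05 m.
V₂ = q/y₂ = 10.5/5.05 = 2.08 m/s.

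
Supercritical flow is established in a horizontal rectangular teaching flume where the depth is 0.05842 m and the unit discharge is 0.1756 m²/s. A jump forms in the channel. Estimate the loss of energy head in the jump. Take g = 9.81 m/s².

ΔE = 0.2013 m

V₁ = q/y₁ = 0.1756/0.05842 = 3.006 m/s. Fr₁ = V₁/√(g·y₁) = 3.006/√(9.81×0.05842) = 3.971.
By Bélanger, y₂/y₁ = ½[√(1 + 8Fr₁²) − 1] = ½[√127.12 − 1] = 5.137.
y₂ = 5.137 × 0.05842 = 0.3001 m.
Head loss: ΔE = (y₂ − y₁)³/(4y₁y₂) = (0.3001 − 0.05842)³/(4×0.05842×0.3001) = 0.01412/0.07013 = 0.2013 m.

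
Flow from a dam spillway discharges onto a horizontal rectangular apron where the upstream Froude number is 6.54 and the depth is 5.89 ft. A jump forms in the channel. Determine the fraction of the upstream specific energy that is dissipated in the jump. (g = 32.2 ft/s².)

ΔE/E₁ = 0.596 (59.6%)

Fr₁ = 6.54 (given).
Conjugate-depth relation: y₂/y₁ = ½[√(1 + 8Fr₁²) − 1] = ½[√343.2 − 1] = 8.76.
y₂ = 8.76 × 5.89 = 51.6 ft.
E₁ = y₁(1 + Fr₁²/2) = 5.89×(1 + 6.54²/2) = 132 ft. ΔE = (y₂ − y₁)³/(4y₁y₂) = 78.6 ft. ΔE/E₁ = 78.6/132 = 0.596.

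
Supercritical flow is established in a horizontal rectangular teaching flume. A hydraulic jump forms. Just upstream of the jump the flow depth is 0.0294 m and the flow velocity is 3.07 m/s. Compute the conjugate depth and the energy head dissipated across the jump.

Fr₁ = V₁/√(g·y₁) = 3.07/√(9.81×0.0294) = 5.72.
Sequent-depth ratio: y₂/y₁ = ½[√(1 + 8Fr₁²) − 1] = ½[√262.4 − 1] = 7.60.
y₂ = 7.60 × 0.0294 = 0.223 m.
q = V₁·y₁ = 3.07 × 0.0294 = 0.0903 m²/s. V₂ = q/y₂ = 0.0903/0.223 = 0.404 m/s. E₁ = y₁ + V₁²/2g = 0.510 m; E₂ = y₂ + V₂²/2g = 0.232 m. ΔE = E₁ − E₂ = 0.278 m.

y₂ = 0.223 m; ΔE = 0.278 m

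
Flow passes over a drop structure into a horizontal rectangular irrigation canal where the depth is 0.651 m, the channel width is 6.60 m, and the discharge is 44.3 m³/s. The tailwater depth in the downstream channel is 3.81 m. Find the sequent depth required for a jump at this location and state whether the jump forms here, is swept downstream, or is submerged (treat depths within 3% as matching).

y₂ = 3.44 m; the jump is submerged

q = Q/b = 44.3/6.60 = 6.71 m²/s; V₁ = q/y₁ = 10.3 m/s. Fr₁ = V₁/√(g·y₁) = 4.08.
Sequent-depth ratio: y₂/y₁ = ½[√(1 + 8Fr₁²) − 1] = ½[√134.2 − 1] = 5.29.
y₂ = 5.29 × 0.651 = 3.44 m.
Tailwater y_tw = 3.81 m: y_tw > y₂, so the jump is submerged.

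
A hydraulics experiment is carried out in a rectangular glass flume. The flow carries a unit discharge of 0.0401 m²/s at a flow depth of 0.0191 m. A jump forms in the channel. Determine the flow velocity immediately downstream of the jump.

V₂ = 0.329 m/s

V₁ = q/y₁ = 0.0401/0.0191 = 2.10 m/s. Fr₁ = V₁/√(g·y₁) = 2.10/√(9.81×0.0191) = 4.85.
Bélanger equation: y₂/y₁ = ½[√(1 + 8Fr₁²) − 1] = ½[√189.2 − 1] = 6.38.
y₂ = 6.38 × 0.0191 = 0.122 m.
V₂ = q/y₂ = 0.0401/0.122 = 0.329 m/s.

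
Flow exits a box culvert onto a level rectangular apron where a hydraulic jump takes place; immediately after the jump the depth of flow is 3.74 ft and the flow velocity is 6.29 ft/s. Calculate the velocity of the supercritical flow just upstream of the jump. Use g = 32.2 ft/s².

Fr₂ = V₂/√(g·y₂) = 6.29/√(32.2×3.74) = 0.573.
From the momentum equation (using Fr₂), y₁/y₂ = ½[√(1 + 8Fr₂²) − 1] = ½[√3.628 − 1] = 0.452.
y₁ = 0.452 × 3.74 = 1.69 ft.
V₁ = q/y₁ = 23.5/1.69 = 13.9 ft/s.

V₁ = 13.9 ft/s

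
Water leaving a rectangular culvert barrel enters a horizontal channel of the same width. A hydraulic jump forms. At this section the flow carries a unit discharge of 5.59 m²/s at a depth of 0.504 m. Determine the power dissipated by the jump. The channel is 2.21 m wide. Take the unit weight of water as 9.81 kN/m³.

P = 402 kW

V₁ = q/y₁ = 5.59/0.504 = 11.1 m/s. Fr₁ = V₁/√(g·y₁) = 11.1/√(9.81×0.504) = 4.99.
Bélanger equation: y₂/y₁ = ½[√(1 + 8Fr₁²) − 1] = ½[√200.0 − 1] = 6.57.
y₂ = 6.57 × 0.504 = 3.31 m.
V₂ = q/y₂ = 5.59/3.31 = 1.69 m/s. E₁ = y₁ + V₁²/2g = 6.77 m; E₂ = y₂ + V₂²/2g = 3.46 m. ΔE = E₁ − E₂ = 3.32 m.
Q = q·b = 5.59 × 2.21 = 12.4 m³/s. P = γ·Q·ΔE = 9.81 × 12.4 × 3.32 = 402 kW.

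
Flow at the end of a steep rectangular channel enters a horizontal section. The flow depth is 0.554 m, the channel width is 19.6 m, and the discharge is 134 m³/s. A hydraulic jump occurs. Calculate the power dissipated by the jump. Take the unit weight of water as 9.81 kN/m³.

q = Q/b = 134/19.6 = 6.84 m²/s; V₁ = q/y₁ = 12.3 m/s. Fr₁ = V₁/√(g·y₁) = 5.29.
Sequent-depth ratio: y₂/y₁ = ½[√(1 + 8Fr₁²) − 1] = ½[√225.2 − 1] = 7.00.
y₂ = 7.00 × 0.554 = 3.88 m.
V₂ = q/y₂ = 6.84/3.88 = 1.76 m/s. E₁ = y₁ + V₁²/2g = 8.32 m; E₂ = y₂ + V₂²/2g = 4.04 m. ΔE = E₁ − E₂ = 4.28 m.
P = γ·Q·ΔE = 9.81 × 134 × 4.28 = 5624 kW.

P = 5624 kW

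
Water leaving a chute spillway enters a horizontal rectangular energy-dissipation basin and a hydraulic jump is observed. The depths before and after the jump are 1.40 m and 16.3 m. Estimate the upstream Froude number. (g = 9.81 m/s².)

Fr₁ = 8.58

For a rectangular channel the momentum equation gives q² = ½·g·y₁·y₂·(y₁ + y₂) = ½×9.81×1.40×16.3×17.7 = 1981.
q = √1981 = 44.5 m²/s.
V₁ = q/y₁ = 31.8 m/s; Fr₁ = V₁/√(g·y₁) = 8.58.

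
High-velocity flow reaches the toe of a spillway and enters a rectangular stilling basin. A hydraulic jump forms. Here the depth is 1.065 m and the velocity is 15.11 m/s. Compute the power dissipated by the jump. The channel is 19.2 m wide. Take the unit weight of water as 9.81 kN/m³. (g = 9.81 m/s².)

P = 17773 kW

Fr₁ = V₁/√(g·y₁) = 15.11/√(9.81×1.065) = 4.675.
Sequent-depth ratio: y₂/y₁ = ½[√(1 + 8Fr₁²) − 1] = ½[√175.82 − 1] = 6.130.
y₂ = 6.130 × 1.065 = 6.528 m.
q = V₁·y₁ = 15.11 × 1.065 = 16.09 m²/s. V₂ = q/y₂ = 16.09/6.528 = 2.465 m/s. E₁ = y₁ + V₁²/2g = 12.70 m; E₂ = y₂ + V₂²/2g = 6.838 m. ΔE = E₁ − E₂ = 5.864 m.
Q = q·b = 16.09 × 19.2 = 309.0 m³/s. P = γ·Q·ΔE = 9.81 × 309.0 × 5.864 = 17773 kW.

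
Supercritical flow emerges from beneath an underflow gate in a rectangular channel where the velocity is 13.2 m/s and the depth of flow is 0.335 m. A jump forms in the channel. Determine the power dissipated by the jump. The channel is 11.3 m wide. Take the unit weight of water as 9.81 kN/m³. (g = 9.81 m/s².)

Fr₁ = V₁/√(g·y₁) = 13.2/√(9.81×0.335) = 7.28.
Conjugate-depth relation: y₂/y₁ = ½[√(1 + 8Fr₁²) − 1] = ½[√425.2 − 1] = 9.81.
y₂ = 9.81 × 0.335 = 3.29 m.
q = V₁·y₁ = 13.2 × 0.335 = 4.42 m²/s. V₂ = q/y₂ = 4.42/3.29 = 1.35 m/s. E₁ = y₁ + V₁²/2g = 9.22 m; E₂ = y₂ + V₂²/2g = 3.38 m. ΔE = E₁ − E₂ = 5.84 m.
Q = q·b = 4.42 × 11.3 = 50.0 m³/s. P = γ·Q·ΔE = 9.81 × 50.0 × 5.84 = 2861 kW.

P = 2861 kW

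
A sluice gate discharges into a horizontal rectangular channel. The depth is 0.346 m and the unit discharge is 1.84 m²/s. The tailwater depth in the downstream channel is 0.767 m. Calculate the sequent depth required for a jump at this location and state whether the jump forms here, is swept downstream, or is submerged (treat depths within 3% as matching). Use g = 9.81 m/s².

V₁ = q/y₁ = 1.84/0.346 = 5.32 m/s. Fr₁ = V₁/√(g·y₁) = 5.32/√(9.81×0.346) = 2.89.
From the momentum equation for a rectangular channel, y₂/y₁ = ½[√(1 + 8Fr₁²) − 1] = ½[√67.65 − 1] = 3.61.
y₂ = 3.61 × 0.346 = 1.25 m.
Tailwater y_tw = 0.767 m: y_tw < y₂, so the jump is swept downstream.

y₂ = 1.25 m; the jump is swept downstream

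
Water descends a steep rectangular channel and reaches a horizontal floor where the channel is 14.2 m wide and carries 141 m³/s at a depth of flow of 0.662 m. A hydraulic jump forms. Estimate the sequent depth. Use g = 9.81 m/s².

y₂ = 5.19 m

q = Q/b = 141/14.2 = 9.93 m²/s; V₁ = q/y₁ = 15.0 m/s. Fr₁ = V₁/√(g·y₁) = 5.89.
From the momentum equation for a rectangular channel, y₂/y₁ = ½[√(1 + 8Fr₁²) − 1] = ½[√278.1 − 1] = 7.84.
y₂ = 7.84 × 0.662 = 5.19 m.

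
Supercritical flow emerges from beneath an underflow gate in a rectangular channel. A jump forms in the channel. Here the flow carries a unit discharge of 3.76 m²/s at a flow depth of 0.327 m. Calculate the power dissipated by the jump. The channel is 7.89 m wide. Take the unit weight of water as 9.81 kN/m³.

V₁ = q/y₁ = 3.76/0.327 = 11.5 m/s. Fr₁ = V₁/√(g·y₁) = 11.5/√(9.81×0.327) = 6.42.
By Bélanger, y₂/y₁ = ½[√(1 + 8Fr₁²) − 1] = ½[√330.7 − 1] = 8.59.
y₂ = 8.59 × 0.327 = 2.81 m.
V₂ = q/y₂ = 3.76/2.81 = 1.34 m/s. E₁ = y₁ + V₁²/2g = 7.07 m; E₂ = y₂ + V₂²/2g = 2.90 m. ΔE = E₁ − E₂ = 4.16 m.
Q = q·b = 3.76 × 7.89 = 29.7 m³/s. P = γ·Q·ΔE = 9.81 × 29.7 × 4.16 = 1212 kW.

P = 1212 kW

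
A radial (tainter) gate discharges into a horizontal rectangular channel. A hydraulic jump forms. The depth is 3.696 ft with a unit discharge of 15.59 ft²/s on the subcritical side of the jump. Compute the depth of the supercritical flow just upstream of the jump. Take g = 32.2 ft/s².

y₁ = 0.8905 ft

V₂ = q/y₂ = 15.59/3.696 = 4.218 ft/s; Fr₂ = V₂/√(g·y₂) = 0.3867.
Since the conjugate-depth ratio holds either way, y₁/y₂ = ½[√(1 + 8Fr₂²) − 1] = ½[√2.1960 − 1] = 0.2409.
y₁ = 0.2409 × 3.696 = 0.8905 ft.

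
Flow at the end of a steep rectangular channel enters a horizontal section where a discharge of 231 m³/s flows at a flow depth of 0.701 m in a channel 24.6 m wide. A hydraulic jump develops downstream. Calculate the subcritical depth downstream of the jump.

q = Q/b = 231/24.6 = 9.39 m²/s; V₁ = q/y₁ = 13.4 m/s. Fr₁ = V₁/√(g·y₁) = 5.11.
By Bélanger, y₂/y₁ = ½[√(1 + 8Fr₁²) − 1] = ½[√209.7 − 1] = 6.74.
y₂ = 6.74 × 0.701 = 4.73 m.

y₂ = 4.73 m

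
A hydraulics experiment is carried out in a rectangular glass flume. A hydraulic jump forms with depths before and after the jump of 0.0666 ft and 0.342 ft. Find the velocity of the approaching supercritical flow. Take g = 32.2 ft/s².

V₁ = 5.81 ft/s

For a rectangular channel the momentum equation gives q² = ½·g·y₁·y₂·(y₁ + y₂) = ½×32.2×0.0666×0.342×0.409 = 0.150.
q = √0.150 = 0.387 ft²/s.
V₁ = q/y₁ = 0.387/0.0666 = 5.81 ft/s.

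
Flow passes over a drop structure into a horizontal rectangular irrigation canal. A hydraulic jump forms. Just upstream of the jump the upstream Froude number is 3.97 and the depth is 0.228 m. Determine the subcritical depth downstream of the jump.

y₂ = 1.17 m

Fr₁ = 3.97 (given).
By Bélanger, y₂/y₁ = ½[√(1 + 8Fr₁²) − 1] = ½[√127.1 − 1] = 5.14.
y₂ = 5.14 × 0.228 = 1.17 m.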